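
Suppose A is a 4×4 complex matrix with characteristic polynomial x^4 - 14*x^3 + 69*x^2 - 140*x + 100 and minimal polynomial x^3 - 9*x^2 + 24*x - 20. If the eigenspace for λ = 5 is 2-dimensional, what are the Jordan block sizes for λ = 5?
Block sizes for λ = 5: [1, 1]

Step 1 — from the characteristic polynomial, algebraic multiplicity of λ = 5 is 2. From dim ker(A − (5)·I) = 2, there are exactly 2 Jordan blocks for λ = 5.
Step 2 — from the minimal polynomial, the factor (x − 5) tells us the largest block for λ = 5 has size 1.
Step 3 — with total size 2, 2 blocks, and largest block 1, the block sizes (in nonincreasing order) are [1, 1].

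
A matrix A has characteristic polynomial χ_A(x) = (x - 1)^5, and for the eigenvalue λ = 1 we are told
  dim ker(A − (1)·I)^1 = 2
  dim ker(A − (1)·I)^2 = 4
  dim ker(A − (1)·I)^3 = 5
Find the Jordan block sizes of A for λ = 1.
Block sizes for λ = 1: [3, 2]

From the dimensions of kernels of powers, the number of Jordan blocks of size at least j is d_j − d_{j−1} where d_j = dim ker(N^j) (with d_0 = 0). Computing the differences gives [2, 2, 1].
The number of blocks of size exactly k is (#blocks of size ≥ k) − (#blocks of size ≥ k + 1), so the partition is: 1 block(s) of size 2, 1 block(s) of size 3.
In nonincreasing order the block sizes are [3, 2].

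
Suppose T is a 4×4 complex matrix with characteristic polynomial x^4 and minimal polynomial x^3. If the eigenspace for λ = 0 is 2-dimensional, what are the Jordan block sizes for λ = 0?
Block sizes for λ = 0: [3, 1]

Step 1 — from the characteristic polynomial, algebraic multiplicity of λ = 0 is 4. From dim ker(T − (0)·I) = 2, there are exactly 2 Jordan blocks for λ = 0.
Step 2 — from the minimal polynomial, the factor (x − 0)^3 tells us the largest block for λ = 0 has size 3.
Step 3 — with total size 4, 2 blocks, and largest block 3, the block sizes (in nonincreasing order) are [3, 1].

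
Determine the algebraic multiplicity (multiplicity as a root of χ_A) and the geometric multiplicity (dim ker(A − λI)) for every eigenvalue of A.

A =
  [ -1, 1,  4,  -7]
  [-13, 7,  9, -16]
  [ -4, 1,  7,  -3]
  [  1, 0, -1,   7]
λ = 5: alg = 4, geom = 2

Step 1 — factor the characteristic polynomial to read off the algebraic multiplicities:
  χ_A(x) = (x - 5)^4

Step 2 — compute geometric multiplicities via the rank-nullity identity g(λ) = n − rank(A − λI):
  rank(A − (5)·I) = 2, so dim ker(A − (5)·I) = n − 2 = 2

Summary:
  λ = 5: algebraic multiplicity = 4, geometric multiplicity = 2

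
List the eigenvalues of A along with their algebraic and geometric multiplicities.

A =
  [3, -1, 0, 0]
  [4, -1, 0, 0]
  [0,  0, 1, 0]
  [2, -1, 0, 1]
λ = 1: alg = 4, geom = 3

Step 1 — factor the characteristic polynomial to read off the algebraic multiplicities:
  χ_A(x) = (x - 1)^4

Step 2 — compute geometric multiplicities via the rank-nullity identity g(λ) = n − rank(A − λI):
  rank(A − (1)·I) = 1, so dim ker(A − (1)·I) = n − 1 = 3

Summary:
  λ = 1: algebraic multiplicity = 4, geometric multiplicity = 3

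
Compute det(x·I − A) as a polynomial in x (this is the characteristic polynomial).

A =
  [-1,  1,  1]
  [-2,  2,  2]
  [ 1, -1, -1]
x^3

Expanding det(x·I − A) (e.g. by cofactor expansion or by noting that A is similar to its Jordan form J, which has the same characteristic polynomial as A) gives
  χ_A(x) = x^3
which factors as x^3. The eigenvalues (with algebraic multiplicities) are λ = 0 with multiplicity 3.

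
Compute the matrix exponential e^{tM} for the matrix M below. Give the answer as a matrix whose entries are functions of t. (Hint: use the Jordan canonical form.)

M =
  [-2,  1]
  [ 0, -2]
e^{tM} =
  [exp(-2*t), t*exp(-2*t)]
  [0, exp(-2*t)]

Strategy: write M = P · J · P⁻¹ where J is a Jordan canonical form, so e^{tM} = P · e^{tJ} · P⁻¹, and e^{tJ} can be computed block-by-block.

M has Jordan form
J =
  [-2,  1]
  [ 0, -2]
(up to reordering of blocks).

Per-block formulas:
  For a 2×2 Jordan block J_2(-2): exp(t · J_2(-2)) = e^(-2t)·(I + t·N), where N is the 2×2 nilpotent shift.

After assembling e^{tJ} and conjugating by P, we get:

e^{tM} =
  [exp(-2*t), t*exp(-2*t)]
  [0, exp(-2*t)]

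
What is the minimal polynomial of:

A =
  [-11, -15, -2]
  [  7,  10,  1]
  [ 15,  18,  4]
x^3 - 3*x^2 + 3*x - 1

The characteristic polynomial is χ_A(x) = (x - 1)^3, so the eigenvalues are known. The minimal polynomial is
  m_A(x) = Π_λ (x − λ)^{k_λ}
where k_λ is the size of the *largest* Jordan block for λ (equivalently, the smallest k with (A − λI)^k v = 0 for every generalised eigenvector v of λ).

  λ = 1: largest Jordan block has size 3, contributing (x − 1)^3

So m_A(x) = (x - 1)^3 = x^3 - 3*x^2 + 3*x - 1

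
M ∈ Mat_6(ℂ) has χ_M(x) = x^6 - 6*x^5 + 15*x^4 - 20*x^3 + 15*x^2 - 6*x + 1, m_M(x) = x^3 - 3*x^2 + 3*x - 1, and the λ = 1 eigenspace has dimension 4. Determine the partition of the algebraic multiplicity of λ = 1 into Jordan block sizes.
Block sizes for λ = 1: [3, 1, 1, 1]

Step 1 — from the characteristic polynomial, algebraic multiplicity of λ = 1 is 6. From dim ker(M − (1)·I) = 4, there are exactly 4 Jordan blocks for λ = 1.
Step 2 — from the minimal polynomial, the factor (x − 1)^3 tells us the largest block for λ = 1 has size 3.
Step 3 — with total size 6, 4 blocks, and largest block 3, the block sizes (in nonincreasing order) are [3, 1, 1, 1].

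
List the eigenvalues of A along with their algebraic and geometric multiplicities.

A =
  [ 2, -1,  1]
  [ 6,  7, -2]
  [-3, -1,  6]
λ = 5: alg = 3, geom = 2

Step 1 — factor the characteristic polynomial to read off the algebraic multiplicities:
  χ_A(x) = (x - 5)^3

Step 2 — compute geometric multiplicities via the rank-nullity identity g(λ) = n − rank(A − λI):
  rank(A − (5)·I) = 1, so dim ker(A − (5)·I) = n − 1 = 2

Summary:
  λ = 5: algebraic multiplicity = 3, geometric multiplicity = 2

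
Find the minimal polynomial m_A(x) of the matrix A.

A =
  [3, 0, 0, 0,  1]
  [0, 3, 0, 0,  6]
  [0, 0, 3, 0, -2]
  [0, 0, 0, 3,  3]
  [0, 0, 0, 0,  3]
x^2 - 6*x + 9

The characteristic polynomial is χ_A(x) = (x - 3)^5, so the eigenvalues are known. The minimal polynomial is
  m_A(x) = Π_λ (x − λ)^{k_λ}
where k_λ is the size of the *largest* Jordan block for λ (equivalently, the smallest k with (A − λI)^k v = 0 for every generalised eigenvector v of λ).

  λ = 3: largest Jordan block has size 2, contributing (x − 3)^2

So m_A(x) = (x - 3)^2 = x^2 - 6*x + 9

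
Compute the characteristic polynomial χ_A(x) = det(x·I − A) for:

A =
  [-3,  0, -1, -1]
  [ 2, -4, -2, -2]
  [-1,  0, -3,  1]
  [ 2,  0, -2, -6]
x^4 + 16*x^3 + 96*x^2 + 256*x + 256

Expanding det(x·I − A) (e.g. by cofactor expansion or by noting that A is similar to its Jordan form J, which has the same characteristic polynomial as A) gives
  χ_A(x) = x^4 + 16*x^3 + 96*x^2 + 256*x + 256
which factors as (x + 4)^4. The eigenvalues (with algebraic multiplicities) are λ = -4 with multiplicity 4.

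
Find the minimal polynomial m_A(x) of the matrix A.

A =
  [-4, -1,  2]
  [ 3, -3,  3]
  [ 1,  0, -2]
x^3 + 9*x^2 + 27*x + 27

The characteristic polynomial is χ_A(x) = (x + 3)^3, so the eigenvalues are known. The minimal polynomial is
  m_A(x) = Π_λ (x − λ)^{k_λ}
where k_λ is the size of the *largest* Jordan block for λ (equivalently, the smallest k with (A − λI)^k v = 0 for every generalised eigenvector v of λ).

  λ = -3: largest Jordan block has size 3, contributing (x + 3)^3

So m_A(x) = (x + 3)^3 = x^3 + 9*x^2 + 27*x + 27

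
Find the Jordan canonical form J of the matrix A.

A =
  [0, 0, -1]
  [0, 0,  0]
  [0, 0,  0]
J_2(0) ⊕ J_1(0)

The characteristic polynomial is
  det(x·I − A) = x^3

Eigenvalues and multiplicities (the geometric multiplicity of λ is n − rank(A − λI), which equals the number of Jordan blocks for λ):
  λ = 0: algebraic multiplicity = 3, geometric multiplicity = 2

Determining the block sizes for each eigenvalue:
  λ = 0: 2 blocks summing to 3 forces exactly one block of size 2 and the rest size 1 → block sizes [2, 1]

Assembling the blocks gives a Jordan form
J =
  [0, 1, 0]
  [0, 0, 0]
  [0, 0, 0]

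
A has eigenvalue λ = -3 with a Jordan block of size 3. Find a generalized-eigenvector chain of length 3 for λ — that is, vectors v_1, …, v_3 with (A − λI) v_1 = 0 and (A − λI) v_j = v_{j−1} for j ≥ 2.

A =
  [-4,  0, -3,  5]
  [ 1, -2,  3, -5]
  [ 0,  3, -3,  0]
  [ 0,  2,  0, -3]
A Jordan chain for λ = -3 of length 3:
v_1 = (1, 0, 3, 2)ᵀ
v_2 = (-1, 1, 0, 0)ᵀ
v_3 = (1, 0, 0, 0)ᵀ

Let N = A − (-3)·I. We want v_3 with N^3 v_3 = 0 but N^2 v_3 ≠ 0; then v_{j-1} := N · v_j for j = 3, …, 2.

Pick v_3 = (1, 0, 0, 0)ᵀ.
Then v_2 = N · v_3 = (-1, 1, 0, 0)ᵀ.
Then v_1 = N · v_2 = (1, 0, 3, 2)ᵀ.

Sanity check: (A − (-3)·I) v_1 = (0, 0, 0, 0)ᵀ = 0. ✓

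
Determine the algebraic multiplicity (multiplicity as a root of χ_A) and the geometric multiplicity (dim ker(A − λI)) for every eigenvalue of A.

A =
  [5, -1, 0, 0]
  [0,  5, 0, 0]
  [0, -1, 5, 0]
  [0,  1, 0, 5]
λ = 5: alg = 4, geom = 3

Step 1 — factor the characteristic polynomial to read off the algebraic multiplicities:
  χ_A(x) = (x - 5)^4

Step 2 — compute geometric multiplicities via the rank-nullity identity g(λ) = n − rank(A − λI):
  rank(A − (5)·I) = 1, so dim ker(A − (5)·I) = n − 1 = 3

Summary:
  λ = 5: algebraic multiplicity = 4, geometric multiplicity = 3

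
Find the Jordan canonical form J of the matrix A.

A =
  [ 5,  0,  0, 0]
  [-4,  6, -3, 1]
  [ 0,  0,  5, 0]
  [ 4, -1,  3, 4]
J_2(5) ⊕ J_1(5) ⊕ J_1(5)

The characteristic polynomial is
  det(x·I − A) = x^4 - 20*x^3 + 150*x^2 - 500*x + 625 = (x - 5)^4

Eigenvalues and multiplicities (the geometric multiplicity of λ is n − rank(A − λI), which equals the number of Jordan blocks for λ):
  λ = 5: algebraic multiplicity = 4, geometric multiplicity = 3

Determining the block sizes for each eigenvalue:
  λ = 5: 3 blocks summing to 4 forces exactly one block of size 2 and the rest size 1 → block sizes [2, 1, 1]

Assembling the blocks gives a Jordan form
J =
  [5, 1, 0, 0]
  [0, 5, 0, 0]
  [0, 0, 5, 0]
  [0, 0, 0, 5]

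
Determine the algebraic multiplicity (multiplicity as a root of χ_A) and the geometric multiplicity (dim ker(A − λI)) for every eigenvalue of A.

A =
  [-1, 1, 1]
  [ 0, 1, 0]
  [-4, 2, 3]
λ = 1: alg = 3, geom = 2

Step 1 — factor the characteristic polynomial to read off the algebraic multiplicities:
  χ_A(x) = (x - 1)^3

Step 2 — compute geometric multiplicities via the rank-nullity identity g(λ) = n − rank(A − λI):
  rank(A − (1)·I) = 1, so dim ker(A − (1)·I) = n − 1 = 2

Summary:
  λ = 1: algebraic multiplicity = 3, geometric multiplicity = 2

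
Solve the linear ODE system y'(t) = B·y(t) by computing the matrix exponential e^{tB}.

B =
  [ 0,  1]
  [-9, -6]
e^{tB} =
  [3*t*exp(-3*t) + exp(-3*t), t*exp(-3*t)]
  [-9*t*exp(-3*t), -3*t*exp(-3*t) + exp(-3*t)]

Strategy: write B = P · J · P⁻¹ where J is a Jordan canonical form, so e^{tB} = P · e^{tJ} · P⁻¹, and e^{tJ} can be computed block-by-block.

B has Jordan form
J =
  [-3,  1]
  [ 0, -3]
(up to reordering of blocks).

Per-block formulas:
  For a 2×2 Jordan block J_2(-3): exp(t · J_2(-3)) = e^(-3t)·(I + t·N), where N is the 2×2 nilpotent shift.

After assembling e^{tJ} and conjugating by P, we get:

e^{tB} =
  [3*t*exp(-3*t) + exp(-3*t), t*exp(-3*t)]
  [-9*t*exp(-3*t), -3*t*exp(-3*t) + exp(-3*t)]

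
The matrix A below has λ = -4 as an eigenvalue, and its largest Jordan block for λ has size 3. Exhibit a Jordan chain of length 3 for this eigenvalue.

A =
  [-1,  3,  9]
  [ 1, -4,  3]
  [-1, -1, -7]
A Jordan chain for λ = -4 of length 3:
v_1 = (3, 0, -1)ᵀ
v_2 = (3, 1, -1)ᵀ
v_3 = (1, 0, 0)ᵀ

Let N = A − (-4)·I. We want v_3 with N^3 v_3 = 0 but N^2 v_3 ≠ 0; then v_{j-1} := N · v_j for j = 3, …, 2.

Pick v_3 = (1, 0, 0)ᵀ.
Then v_2 = N · v_3 = (3, 1, -1)ᵀ.
Then v_1 = N · v_2 = (3, 0, -1)ᵀ.

Sanity check: (A − (-4)·I) v_1 = (0, 0, 0)ᵀ = 0. ✓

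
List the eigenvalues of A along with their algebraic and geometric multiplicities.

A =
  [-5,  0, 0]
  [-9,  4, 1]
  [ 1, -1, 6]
λ = -5: alg = 1, geom = 1; λ = 5: alg = 2, geom = 1

Step 1 — factor the characteristic polynomial to read off the algebraic multiplicities:
  χ_A(x) = (x - 5)^2*(x + 5)

Step 2 — compute geometric multiplicities via the rank-nullity identity g(λ) = n − rank(A − λI):
  rank(A − (-5)·I) = 2, so dim ker(A − (-5)·I) = n − 2 = 1
  rank(A − (5)·I) = 2, so dim ker(A − (5)·I) = n − 2 = 1

Summary:
  λ = -5: algebraic multiplicity = 1, geometric multiplicity = 1
  λ = 5: algebraic multiplicity = 2, geometric multiplicity = 1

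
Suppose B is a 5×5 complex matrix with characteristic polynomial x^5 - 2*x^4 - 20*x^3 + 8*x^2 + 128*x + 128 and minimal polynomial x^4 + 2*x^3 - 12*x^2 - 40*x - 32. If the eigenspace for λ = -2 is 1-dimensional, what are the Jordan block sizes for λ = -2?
Block sizes for λ = -2: [3]

Step 1 — from the characteristic polynomial, algebraic multiplicity of λ = -2 is 3. From dim ker(B − (-2)·I) = 1, there are exactly 1 Jordan blocks for λ = -2.
Step 2 — from the minimal polynomial, the factor (x + 2)^3 tells us the largest block for λ = -2 has size 3.
Step 3 — with total size 3, 1 blocks, and largest block 3, the block sizes (in nonincreasing order) are [3].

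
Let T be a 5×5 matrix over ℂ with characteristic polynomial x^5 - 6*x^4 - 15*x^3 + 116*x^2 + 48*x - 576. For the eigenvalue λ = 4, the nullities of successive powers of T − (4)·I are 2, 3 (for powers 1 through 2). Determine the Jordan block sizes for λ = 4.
Block sizes for λ = 4: [2, 1]

From the dimensions of kernels of powers, the number of Jordan blocks of size at least j is d_j − d_{j−1} where d_j = dim ker(N^j) (with d_0 = 0). Computing the differences gives [2, 1].
The number of blocks of size exactly k is (#blocks of size ≥ k) − (#blocks of size ≥ k + 1), so the partition is: 1 block(s) of size 1, 1 block(s) of size 2.
In nonincreasing order the block sizes are [2, 1].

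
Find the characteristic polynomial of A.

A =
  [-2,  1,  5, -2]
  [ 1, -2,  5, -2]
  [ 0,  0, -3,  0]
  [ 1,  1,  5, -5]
x^4 + 12*x^3 + 54*x^2 + 108*x + 81

Expanding det(x·I − A) (e.g. by cofactor expansion or by noting that A is similar to its Jordan form J, which has the same characteristic polynomial as A) gives
  χ_A(x) = x^4 + 12*x^3 + 54*x^2 + 108*x + 81
which factors as (x + 3)^4. The eigenvalues (with algebraic multiplicities) are λ = -3 with multiplicity 4.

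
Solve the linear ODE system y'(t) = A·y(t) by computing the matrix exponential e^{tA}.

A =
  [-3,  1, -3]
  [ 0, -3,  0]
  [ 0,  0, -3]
e^{tA} =
  [exp(-3*t), t*exp(-3*t), -3*t*exp(-3*t)]
  [0, exp(-3*t), 0]
  [0, 0, exp(-3*t)]

Strategy: write A = P · J · P⁻¹ where J is a Jordan canonical form, so e^{tA} = P · e^{tJ} · P⁻¹, and e^{tJ} can be computed block-by-block.

A has Jordan form
J =
  [-3,  1,  0]
  [ 0, -3,  0]
  [ 0,  0, -3]
(up to reordering of blocks).

Per-block formulas:
  For a 1×1 block at λ = -3: exp(t · [-3]) = [e^(-3t)].
  For a 2×2 Jordan block J_2(-3): exp(t · J_2(-3)) = e^(-3t)·(I + t·N), where N is the 2×2 nilpotent shift.

After assembling e^{tJ} and conjugating by P, we get:

e^{tA} =
  [exp(-3*t), t*exp(-3*t), -3*t*exp(-3*t)]
  [0, exp(-3*t), 0]
  [0, 0, exp(-3*t)]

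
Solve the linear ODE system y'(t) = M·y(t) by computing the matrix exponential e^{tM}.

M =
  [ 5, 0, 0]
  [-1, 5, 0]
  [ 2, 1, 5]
e^{tM} =
  [exp(5*t), 0, 0]
  [-t*exp(5*t), exp(5*t), 0]
  [-t^2*exp(5*t)/2 + 2*t*exp(5*t), t*exp(5*t), exp(5*t)]

Strategy: write M = P · J · P⁻¹ where J is a Jordan canonical form, so e^{tM} = P · e^{tJ} · P⁻¹, and e^{tJ} can be computed block-by-block.

M has Jordan form
J =
  [5, 1, 0]
  [0, 5, 1]
  [0, 0, 5]
(up to reordering of blocks).

Per-block formulas:
  For a 3×3 Jordan block J_3(5): exp(t · J_3(5)) = e^(5t)·(I + t·N + (t^2/2)·N^2), where N is the 3×3 nilpotent shift.

After assembling e^{tJ} and conjugating by P, we get:

e^{tM} =
  [exp(5*t), 0, 0]
  [-t*exp(5*t), exp(5*t), 0]
  [-t^2*exp(5*t)/2 + 2*t*exp(5*t), t*exp(5*t), exp(5*t)]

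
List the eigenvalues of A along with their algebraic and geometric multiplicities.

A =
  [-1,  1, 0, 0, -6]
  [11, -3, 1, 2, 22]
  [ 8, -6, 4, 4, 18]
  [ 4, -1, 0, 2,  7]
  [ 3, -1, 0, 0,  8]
λ = 2: alg = 5, geom = 2

Step 1 — factor the characteristic polynomial to read off the algebraic multiplicities:
  χ_A(x) = (x - 2)^5

Step 2 — compute geometric multiplicities via the rank-nullity identity g(λ) = n − rank(A − λI):
  rank(A − (2)·I) = 3, so dim ker(A − (2)·I) = n − 3 = 2

Summary:
  λ = 2: algebraic multiplicity = 5, geometric multiplicity = 2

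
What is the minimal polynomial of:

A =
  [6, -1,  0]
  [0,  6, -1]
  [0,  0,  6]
x^3 - 18*x^2 + 108*x - 216

The characteristic polynomial is χ_A(x) = (x - 6)^3, so the eigenvalues are known. The minimal polynomial is
  m_A(x) = Π_λ (x − λ)^{k_λ}
where k_λ is the size of the *largest* Jordan block for λ (equivalently, the smallest k with (A − λI)^k v = 0 for every generalised eigenvector v of λ).

  λ = 6: largest Jordan block has size 3, contributing (x − 6)^3

So m_A(x) = (x - 6)^3 = x^3 - 18*x^2 + 108*x - 216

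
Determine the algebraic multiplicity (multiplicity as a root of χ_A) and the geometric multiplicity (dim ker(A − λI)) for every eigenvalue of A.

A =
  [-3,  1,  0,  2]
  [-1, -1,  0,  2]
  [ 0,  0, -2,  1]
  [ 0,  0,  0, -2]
λ = -2: alg = 4, geom = 2

Step 1 — factor the characteristic polynomial to read off the algebraic multiplicities:
  χ_A(x) = (x + 2)^4

Step 2 — compute geometric multiplicities via the rank-nullity identity g(λ) = n − rank(A − λI):
  rank(A − (-2)·I) = 2, so dim ker(A − (-2)·I) = n − 2 = 2

Summary:
  λ = -2: algebraic multiplicity = 4, geometric multiplicity = 2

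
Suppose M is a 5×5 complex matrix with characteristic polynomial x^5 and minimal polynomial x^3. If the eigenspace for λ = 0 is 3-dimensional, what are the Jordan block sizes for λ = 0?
Block sizes for λ = 0: [3, 1, 1]

Step 1 — from the characteristic polynomial, algebraic multiplicity of λ = 0 is 5. From dim ker(M − (0)·I) = 3, there are exactly 3 Jordan blocks for λ = 0.
Step 2 — from the minimal polynomial, the factor (x − 0)^3 tells us the largest block for λ = 0 has size 3.
Step 3 — with total size 5, 3 blocks, and largest block 3, the block sizes (in nonincreasing order) are [3, 1, 1].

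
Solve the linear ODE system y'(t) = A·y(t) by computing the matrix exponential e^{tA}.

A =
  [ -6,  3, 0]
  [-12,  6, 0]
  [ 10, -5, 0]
e^{tA} =
  [1 - 6*t, 3*t, 0]
  [-12*t, 6*t + 1, 0]
  [10*t, -5*t, 1]

Strategy: write A = P · J · P⁻¹ where J is a Jordan canonical form, so e^{tA} = P · e^{tJ} · P⁻¹, and e^{tJ} can be computed block-by-block.

A has Jordan form
J =
  [0, 1, 0]
  [0, 0, 0]
  [0, 0, 0]
(up to reordering of blocks).

Per-block formulas:
  For a 2×2 Jordan block J_2(0): exp(t · J_2(0)) = e^(0t)·(I + t·N), where N is the 2×2 nilpotent shift.
  For a 1×1 block at λ = 0: exp(t · [0]) = [e^(0t)].

After assembling e^{tJ} and conjugating by P, we get:

e^{tA} =
  [1 - 6*t, 3*t, 0]
  [-12*t, 6*t + 1, 0]
  [10*t, -5*t, 1]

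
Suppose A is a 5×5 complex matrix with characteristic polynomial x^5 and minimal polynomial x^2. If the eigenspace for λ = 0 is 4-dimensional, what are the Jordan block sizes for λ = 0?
Block sizes for λ = 0: [2, 1, 1, 1]

Step 1 — from the characteristic polynomial, algebraic multiplicity of λ = 0 is 5. From dim ker(A − (0)·I) = 4, there are exactly 4 Jordan blocks for λ = 0.
Step 2 — from the minimal polynomial, the factor (x − 0)^2 tells us the largest block for λ = 0 has size 2.
Step 3 — with total size 5, 4 blocks, and largest block 2, the block sizes (in nonincreasing order) are [2, 1, 1, 1].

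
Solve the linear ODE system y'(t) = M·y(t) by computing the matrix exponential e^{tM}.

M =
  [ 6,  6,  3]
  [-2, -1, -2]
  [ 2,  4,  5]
e^{tM} =
  [3*exp(4*t) - 2*exp(3*t), 6*exp(4*t) - 6*exp(3*t), 3*exp(4*t) - 3*exp(3*t)]
  [-2*exp(4*t) + 2*exp(3*t), -4*exp(4*t) + 5*exp(3*t), -2*exp(4*t) + 2*exp(3*t)]
  [2*exp(4*t) - 2*exp(3*t), 4*exp(4*t) - 4*exp(3*t), 2*exp(4*t) - exp(3*t)]

Strategy: write M = P · J · P⁻¹ where J is a Jordan canonical form, so e^{tM} = P · e^{tJ} · P⁻¹, and e^{tJ} can be computed block-by-block.

M has Jordan form
J =
  [3, 0, 0]
  [0, 3, 0]
  [0, 0, 4]
(up to reordering of blocks).

Per-block formulas:
  For a 1×1 block at λ = 3: exp(t · [3]) = [e^(3t)].
  For a 1×1 block at λ = 4: exp(t · [4]) = [e^(4t)].

After assembling e^{tJ} and conjugating by P, we get:

e^{tM} =
  [3*exp(4*t) - 2*exp(3*t), 6*exp(4*t) - 6*exp(3*t), 3*exp(4*t) - 3*exp(3*t)]
  [-2*exp(4*t) + 2*exp(3*t), -4*exp(4*t) + 5*exp(3*t), -2*exp(4*t) + 2*exp(3*t)]
  [2*exp(4*t) - 2*exp(3*t), 4*exp(4*t) - 4*exp(3*t), 2*exp(4*t) - exp(3*t)]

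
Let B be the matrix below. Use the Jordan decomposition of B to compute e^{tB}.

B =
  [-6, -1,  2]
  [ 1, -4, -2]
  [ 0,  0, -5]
e^{tB} =
  [-t*exp(-5*t) + exp(-5*t), -t*exp(-5*t), 2*t*exp(-5*t)]
  [t*exp(-5*t), t*exp(-5*t) + exp(-5*t), -2*t*exp(-5*t)]
  [0, 0, exp(-5*t)]

Strategy: write B = P · J · P⁻¹ where J is a Jordan canonical form, so e^{tB} = P · e^{tJ} · P⁻¹, and e^{tJ} can be computed block-by-block.

B has Jordan form
J =
  [-5,  1,  0]
  [ 0, -5,  0]
  [ 0,  0, -5]
(up to reordering of blocks).

Per-block formulas:
  For a 2×2 Jordan block J_2(-5): exp(t · J_2(-5)) = e^(-5t)·(I + t·N), where N is the 2×2 nilpotent shift.
  For a 1×1 block at λ = -5: exp(t · [-5]) = [e^(-5t)].

After assembling e^{tJ} and conjugating by P, we get:

e^{tB} =
  [-t*exp(-5*t) + exp(-5*t), -t*exp(-5*t), 2*t*exp(-5*t)]
  [t*exp(-5*t), t*exp(-5*t) + exp(-5*t), -2*t*exp(-5*t)]
  [0, 0, exp(-5*t)]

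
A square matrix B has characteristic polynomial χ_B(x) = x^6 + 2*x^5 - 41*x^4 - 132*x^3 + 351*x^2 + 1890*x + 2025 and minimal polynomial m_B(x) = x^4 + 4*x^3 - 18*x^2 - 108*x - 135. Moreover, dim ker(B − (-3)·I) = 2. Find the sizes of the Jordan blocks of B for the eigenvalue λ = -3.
Block sizes for λ = -3: [3, 1]

Step 1 — from the characteristic polynomial, algebraic multiplicity of λ = -3 is 4. From dim ker(B − (-3)·I) = 2, there are exactly 2 Jordan blocks for λ = -3.
Step 2 — from the minimal polynomial, the factor (x + 3)^3 tells us the largest block for λ = -3 has size 3.
Step 3 — with total size 4, 2 blocks, and largest block 3, the block sizes (in nonincreasing order) are [3, 1].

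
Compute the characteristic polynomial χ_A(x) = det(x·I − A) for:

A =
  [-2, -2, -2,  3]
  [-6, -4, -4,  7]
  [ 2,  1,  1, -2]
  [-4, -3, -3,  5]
x^4

Expanding det(x·I − A) (e.g. by cofactor expansion or by noting that A is similar to its Jordan form J, which has the same characteristic polynomial as A) gives
  χ_A(x) = x^4
which factors as x^4. The eigenvalues (with algebraic multiplicities) are λ = 0 with multiplicity 4.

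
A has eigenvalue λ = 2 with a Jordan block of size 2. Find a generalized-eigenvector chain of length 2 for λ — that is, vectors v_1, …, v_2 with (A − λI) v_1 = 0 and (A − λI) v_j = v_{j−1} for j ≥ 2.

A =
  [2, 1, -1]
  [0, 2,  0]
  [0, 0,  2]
A Jordan chain for λ = 2 of length 2:
v_1 = (1, 0, 0)ᵀ
v_2 = (0, 1, 0)ᵀ

Let N = A − (2)·I. We want v_2 with N^2 v_2 = 0 but N^1 v_2 ≠ 0; then v_{j-1} := N · v_j for j = 2, …, 2.

Pick v_2 = (0, 1, 0)ᵀ.
Then v_1 = N · v_2 = (1, 0, 0)ᵀ.

Sanity check: (A − (2)·I) v_1 = (0, 0, 0)ᵀ = 0. ✓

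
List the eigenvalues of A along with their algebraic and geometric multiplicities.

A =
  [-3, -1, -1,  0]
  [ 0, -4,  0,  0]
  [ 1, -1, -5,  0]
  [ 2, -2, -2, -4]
λ = -4: alg = 4, geom = 3

Step 1 — factor the characteristic polynomial to read off the algebraic multiplicities:
  χ_A(x) = (x + 4)^4

Step 2 — compute geometric multiplicities via the rank-nullity identity g(λ) = n − rank(A − λI):
  rank(A − (-4)·I) = 1, so dim ker(A − (-4)·I) = n − 1 = 3

Summary:
  λ = -4: algebraic multiplicity = 4, geometric multiplicity = 3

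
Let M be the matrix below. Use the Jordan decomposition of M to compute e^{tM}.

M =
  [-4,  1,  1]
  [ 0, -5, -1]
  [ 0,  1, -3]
e^{tM} =
  [exp(-4*t), t*exp(-4*t), t*exp(-4*t)]
  [0, -t*exp(-4*t) + exp(-4*t), -t*exp(-4*t)]
  [0, t*exp(-4*t), t*exp(-4*t) + exp(-4*t)]

Strategy: write M = P · J · P⁻¹ where J is a Jordan canonical form, so e^{tM} = P · e^{tJ} · P⁻¹, and e^{tJ} can be computed block-by-block.

M has Jordan form
J =
  [-4,  1,  0]
  [ 0, -4,  0]
  [ 0,  0, -4]
(up to reordering of blocks).

Per-block formulas:
  For a 2×2 Jordan block J_2(-4): exp(t · J_2(-4)) = e^(-4t)·(I + t·N), where N is the 2×2 nilpotent shift.
  For a 1×1 block at λ = -4: exp(t · [-4]) = [e^(-4t)].

After assembling e^{tJ} and conjugating by P, we get:

e^{tM} =
  [exp(-4*t), t*exp(-4*t), t*exp(-4*t)]
  [0, -t*exp(-4*t) + exp(-4*t), -t*exp(-4*t)]
  [0, t*exp(-4*t), t*exp(-4*t) + exp(-4*t)]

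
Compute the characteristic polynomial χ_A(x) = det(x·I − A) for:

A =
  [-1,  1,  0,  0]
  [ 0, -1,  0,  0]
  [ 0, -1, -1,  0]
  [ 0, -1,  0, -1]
x^4 + 4*x^3 + 6*x^2 + 4*x + 1

Expanding det(x·I − A) (e.g. by cofactor expansion or by noting that A is similar to its Jordan form J, which has the same characteristic polynomial as A) gives
  χ_A(x) = x^4 + 4*x^3 + 6*x^2 + 4*x + 1
which factors as (x + 1)^4. The eigenvalues (with algebraic multiplicities) are λ = -1 with multiplicity 4.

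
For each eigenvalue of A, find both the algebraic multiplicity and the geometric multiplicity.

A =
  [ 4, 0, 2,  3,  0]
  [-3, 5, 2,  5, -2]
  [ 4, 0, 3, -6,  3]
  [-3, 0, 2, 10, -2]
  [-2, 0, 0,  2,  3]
λ = 5: alg = 5, geom = 3

Step 1 — factor the characteristic polynomial to read off the algebraic multiplicities:
  χ_A(x) = (x - 5)^5

Step 2 — compute geometric multiplicities via the rank-nullity identity g(λ) = n − rank(A − λI):
  rank(A − (5)·I) = 2, so dim ker(A − (5)·I) = n − 2 = 3

Summary:
  λ = 5: algebraic multiplicity = 5, geometric multiplicity = 3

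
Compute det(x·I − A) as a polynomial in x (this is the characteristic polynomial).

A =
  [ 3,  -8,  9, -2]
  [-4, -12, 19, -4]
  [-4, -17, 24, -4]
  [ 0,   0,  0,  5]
x^4 - 20*x^3 + 150*x^2 - 500*x + 625

Expanding det(x·I − A) (e.g. by cofactor expansion or by noting that A is similar to its Jordan form J, which has the same characteristic polynomial as A) gives
  χ_A(x) = x^4 - 20*x^3 + 150*x^2 - 500*x + 625
which factors as (x - 5)^4. The eigenvalues (with algebraic multiplicities) are λ = 5 with multiplicity 4.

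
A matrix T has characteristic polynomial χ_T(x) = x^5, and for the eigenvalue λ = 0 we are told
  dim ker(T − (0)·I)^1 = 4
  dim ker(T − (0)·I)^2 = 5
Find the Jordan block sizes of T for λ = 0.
Block sizes for λ = 0: [2, 1, 1, 1]

From the dimensions of kernels of powers, the number of Jordan blocks of size at least j is d_j − d_{j−1} where d_j = dim ker(N^j) (with d_0 = 0). Computing the differences gives [4, 1].
The number of blocks of size exactly k is (#blocks of size ≥ k) − (#blocks of size ≥ k + 1), so the partition is: 3 block(s) of size 1, 1 block(s) of size 2.
In nonincreasing order the block sizes are [2, 1, 1, 1].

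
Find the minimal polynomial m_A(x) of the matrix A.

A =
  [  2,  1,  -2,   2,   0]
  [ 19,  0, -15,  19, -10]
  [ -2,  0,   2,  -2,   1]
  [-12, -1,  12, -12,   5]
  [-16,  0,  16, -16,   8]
x^3

The characteristic polynomial is χ_A(x) = x^5, so the eigenvalues are known. The minimal polynomial is
  m_A(x) = Π_λ (x − λ)^{k_λ}
where k_λ is the size of the *largest* Jordan block for λ (equivalently, the smallest k with (A − λI)^k v = 0 for every generalised eigenvector v of λ).

  λ = 0: largest Jordan block has size 3, contributing (x − 0)^3

So m_A(x) = x^3 = x^3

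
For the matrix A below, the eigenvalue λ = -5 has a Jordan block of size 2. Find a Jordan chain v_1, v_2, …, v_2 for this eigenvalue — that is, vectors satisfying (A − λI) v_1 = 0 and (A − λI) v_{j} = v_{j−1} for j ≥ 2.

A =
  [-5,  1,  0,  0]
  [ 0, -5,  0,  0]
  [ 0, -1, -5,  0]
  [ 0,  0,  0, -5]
A Jordan chain for λ = -5 of length 2:
v_1 = (1, 0, -1, 0)ᵀ
v_2 = (0, 1, 0, 0)ᵀ

Let N = A − (-5)·I. We want v_2 with N^2 v_2 = 0 but N^1 v_2 ≠ 0; then v_{j-1} := N · v_j for j = 2, …, 2.

Pick v_2 = (0, 1, 0, 0)ᵀ.
Then v_1 = N · v_2 = (1, 0, -1, 0)ᵀ.

Sanity check: (A − (-5)·I) v_1 = (0, 0, 0, 0)ᵀ = 0. ✓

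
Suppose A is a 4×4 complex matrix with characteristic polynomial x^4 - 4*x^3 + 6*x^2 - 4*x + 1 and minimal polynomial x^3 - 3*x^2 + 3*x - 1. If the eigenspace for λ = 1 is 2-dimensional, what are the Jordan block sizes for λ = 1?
Block sizes for λ = 1: [3, 1]

Step 1 — from the characteristic polynomial, algebraic multiplicity of λ = 1 is 4. From dim ker(A − (1)·I) = 2, there are exactly 2 Jordan blocks for λ = 1.
Step 2 — from the minimal polynomial, the factor (x − 1)^3 tells us the largest block for λ = 1 has size 3.
Step 3 — with total size 4, 2 blocks, and largest block 3, the block sizes (in nonincreasing order) are [3, 1].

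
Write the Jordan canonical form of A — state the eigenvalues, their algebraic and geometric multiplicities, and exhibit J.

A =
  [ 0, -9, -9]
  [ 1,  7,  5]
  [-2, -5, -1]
J_1(0) ⊕ J_2(3)

The characteristic polynomial is
  det(x·I − A) = x^3 - 6*x^2 + 9*x = x*(x - 3)^2

Eigenvalues and multiplicities (the geometric multiplicity of λ is n − rank(A − λI), which equals the number of Jordan blocks for λ):
  λ = 0: algebraic multiplicity = 1, geometric multiplicity = 1
  λ = 3: algebraic multiplicity = 2, geometric multiplicity = 1

Determining the block sizes for each eigenvalue:
  λ = 0: one block (gm = 1), so the single block has size am = 1 → block sizes [1]
  λ = 3: one block (gm = 1), so the single block has size am = 2 → block sizes [2]

Assembling the blocks gives a Jordan form
J =
  [0, 0, 0]
  [0, 3, 1]
  [0, 0, 3]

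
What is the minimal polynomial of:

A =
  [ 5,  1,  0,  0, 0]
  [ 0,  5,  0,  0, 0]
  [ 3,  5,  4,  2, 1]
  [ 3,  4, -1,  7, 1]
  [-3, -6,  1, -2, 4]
x^2 - 10*x + 25

The characteristic polynomial is χ_A(x) = (x - 5)^5, so the eigenvalues are known. The minimal polynomial is
  m_A(x) = Π_λ (x − λ)^{k_λ}
where k_λ is the size of the *largest* Jordan block for λ (equivalently, the smallest k with (A − λI)^k v = 0 for every generalised eigenvector v of λ).

  λ = 5: largest Jordan block has size 2, contributing (x − 5)^2

So m_A(x) = (x - 5)^2 = x^2 - 10*x + 25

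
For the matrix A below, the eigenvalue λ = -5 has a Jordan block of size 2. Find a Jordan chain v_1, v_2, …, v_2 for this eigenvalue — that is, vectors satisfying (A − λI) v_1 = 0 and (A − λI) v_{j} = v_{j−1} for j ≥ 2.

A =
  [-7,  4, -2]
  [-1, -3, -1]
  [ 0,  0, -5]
A Jordan chain for λ = -5 of length 2:
v_1 = (-2, -1, 0)ᵀ
v_2 = (1, 0, 0)ᵀ

Let N = A − (-5)·I. We want v_2 with N^2 v_2 = 0 but N^1 v_2 ≠ 0; then v_{j-1} := N · v_j for j = 2, …, 2.

Pick v_2 = (1, 0, 0)ᵀ.
Then v_1 = N · v_2 = (-2, -1, 0)ᵀ.

Sanity check: (A − (-5)·I) v_1 = (0, 0, 0)ᵀ = 0. ✓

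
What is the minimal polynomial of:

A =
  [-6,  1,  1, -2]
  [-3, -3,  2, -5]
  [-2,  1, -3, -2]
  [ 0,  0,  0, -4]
x^3 + 12*x^2 + 48*x + 64

The characteristic polynomial is χ_A(x) = (x + 4)^4, so the eigenvalues are known. The minimal polynomial is
  m_A(x) = Π_λ (x − λ)^{k_λ}
where k_λ is the size of the *largest* Jordan block for λ (equivalently, the smallest k with (A − λI)^k v = 0 for every generalised eigenvector v of λ).

  λ = -4: largest Jordan block has size 3, contributing (x + 4)^3

So m_A(x) = (x + 4)^3 = x^3 + 12*x^2 + 48*x + 64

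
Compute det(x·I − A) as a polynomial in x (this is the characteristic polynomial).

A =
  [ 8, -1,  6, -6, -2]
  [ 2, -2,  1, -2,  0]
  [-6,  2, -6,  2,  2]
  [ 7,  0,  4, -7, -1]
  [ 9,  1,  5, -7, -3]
x^5 + 10*x^4 + 40*x^3 + 80*x^2 + 80*x + 32

Expanding det(x·I − A) (e.g. by cofactor expansion or by noting that A is similar to its Jordan form J, which has the same characteristic polynomial as A) gives
  χ_A(x) = x^5 + 10*x^4 + 40*x^3 + 80*x^2 + 80*x + 32
which factors as (x + 2)^5. The eigenvalues (with algebraic multiplicities) are λ = -2 with multiplicity 5.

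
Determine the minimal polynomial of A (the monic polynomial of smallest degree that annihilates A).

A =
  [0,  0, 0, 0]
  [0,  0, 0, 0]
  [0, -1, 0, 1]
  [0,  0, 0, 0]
x^2

The characteristic polynomial is χ_A(x) = x^4, so the eigenvalues are known. The minimal polynomial is
  m_A(x) = Π_λ (x − λ)^{k_λ}
where k_λ is the size of the *largest* Jordan block for λ (equivalently, the smallest k with (A − λI)^k v = 0 for every generalised eigenvector v of λ).

  λ = 0: largest Jordan block has size 2, contributing (x − 0)^2

So m_A(x) = x^2 = x^2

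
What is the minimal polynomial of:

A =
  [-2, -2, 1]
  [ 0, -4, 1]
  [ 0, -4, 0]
x^2 + 4*x + 4

The characteristic polynomial is χ_A(x) = (x + 2)^3, so the eigenvalues are known. The minimal polynomial is
  m_A(x) = Π_λ (x − λ)^{k_λ}
where k_λ is the size of the *largest* Jordan block for λ (equivalently, the smallest k with (A − λI)^k v = 0 for every generalised eigenvector v of λ).

  λ = -2: largest Jordan block has size 2, contributing (x + 2)^2

So m_A(x) = (x + 2)^2 = x^2 + 4*x + 4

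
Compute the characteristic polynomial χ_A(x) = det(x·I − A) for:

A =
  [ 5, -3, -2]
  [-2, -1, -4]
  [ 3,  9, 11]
x^3 - 15*x^2 + 75*x - 125

Expanding det(x·I − A) (e.g. by cofactor expansion or by noting that A is similar to its Jordan form J, which has the same characteristic polynomial as A) gives
  χ_A(x) = x^3 - 15*x^2 + 75*x - 125
which factors as (x - 5)^3. The eigenvalues (with algebraic multiplicities) are λ = 5 with multiplicity 3.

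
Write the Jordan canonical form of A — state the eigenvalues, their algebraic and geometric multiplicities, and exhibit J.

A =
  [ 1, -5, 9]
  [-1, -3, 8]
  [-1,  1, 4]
J_1(-4) ⊕ J_2(3)

The characteristic polynomial is
  det(x·I − A) = x^3 - 2*x^2 - 15*x + 36 = (x - 3)^2*(x + 4)

Eigenvalues and multiplicities (the geometric multiplicity of λ is n − rank(A − λI), which equals the number of Jordan blocks for λ):
  λ = -4: algebraic multiplicity = 1, geometric multiplicity = 1
  λ = 3: algebraic multiplicity = 2, geometric multiplicity = 1

Determining the block sizes for each eigenvalue:
  λ = -4: one block (gm = 1), so the single block has size am = 1 → block sizes [1]
  λ = 3: one block (gm = 1), so the single block has size am = 2 → block sizes [2]

Assembling the blocks gives a Jordan form
J =
  [-4, 0, 0]
  [ 0, 3, 1]
  [ 0, 0, 3]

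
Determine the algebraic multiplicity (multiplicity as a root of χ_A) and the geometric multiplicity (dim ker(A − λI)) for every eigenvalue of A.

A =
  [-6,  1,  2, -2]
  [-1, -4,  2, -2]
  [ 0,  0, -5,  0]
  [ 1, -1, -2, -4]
λ = -5: alg = 3, geom = 2; λ = -4: alg = 1, geom = 1

Step 1 — factor the characteristic polynomial to read off the algebraic multiplicities:
  χ_A(x) = (x + 4)*(x + 5)^3

Step 2 — compute geometric multiplicities via the rank-nullity identity g(λ) = n − rank(A − λI):
  rank(A − (-5)·I) = 2, so dim ker(A − (-5)·I) = n − 2 = 2
  rank(A − (-4)·I) = 3, so dim ker(A − (-4)·I) = n − 3 = 1

Summary:
  λ = -5: algebraic multiplicity = 3, geometric multiplicity = 2
  λ = -4: algebraic multiplicity = 1, geometric multiplicity = 1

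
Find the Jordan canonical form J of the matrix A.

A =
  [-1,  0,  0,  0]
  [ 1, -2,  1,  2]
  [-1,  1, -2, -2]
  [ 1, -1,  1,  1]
J_2(-1) ⊕ J_1(-1) ⊕ J_1(-1)

The characteristic polynomial is
  det(x·I − A) = x^4 + 4*x^3 + 6*x^2 + 4*x + 1 = (x + 1)^4

Eigenvalues and multiplicities (the geometric multiplicity of λ is n − rank(A − λI), which equals the number of Jordan blocks for λ):
  λ = -1: algebraic multiplicity = 4, geometric multiplicity = 3

Determining the block sizes for each eigenvalue:
  λ = -1: 3 blocks summing to 4 forces exactly one block of size 2 and the rest size 1 → block sizes [2, 1, 1]

Assembling the blocks gives a Jordan form
J =
  [-1,  1,  0,  0]
  [ 0, -1,  0,  0]
  [ 0,  0, -1,  0]
  [ 0,  0,  0, -1]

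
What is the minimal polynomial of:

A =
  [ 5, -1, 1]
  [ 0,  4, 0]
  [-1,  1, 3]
x^2 - 8*x + 16

The characteristic polynomial is χ_A(x) = (x - 4)^3, so the eigenvalues are known. The minimal polynomial is
  m_A(x) = Π_λ (x − λ)^{k_λ}
where k_λ is the size of the *largest* Jordan block for λ (equivalently, the smallest k with (A − λI)^k v = 0 for every generalised eigenvector v of λ).

  λ = 4: largest Jordan block has size 2, contributing (x − 4)^2

So m_A(x) = (x - 4)^2 = x^2 - 8*x + 16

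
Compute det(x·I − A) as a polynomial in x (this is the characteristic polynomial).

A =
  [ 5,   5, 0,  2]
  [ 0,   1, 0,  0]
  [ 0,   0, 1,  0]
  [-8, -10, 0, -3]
x^4 - 4*x^3 + 6*x^2 - 4*x + 1

Expanding det(x·I − A) (e.g. by cofactor expansion or by noting that A is similar to its Jordan form J, which has the same characteristic polynomial as A) gives
  χ_A(x) = x^4 - 4*x^3 + 6*x^2 - 4*x + 1
which factors as (x - 1)^4. The eigenvalues (with algebraic multiplicities) are λ = 1 with multiplicity 4.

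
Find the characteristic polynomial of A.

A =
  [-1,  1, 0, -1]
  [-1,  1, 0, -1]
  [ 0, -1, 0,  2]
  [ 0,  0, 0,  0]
x^4

Expanding det(x·I − A) (e.g. by cofactor expansion or by noting that A is similar to its Jordan form J, which has the same characteristic polynomial as A) gives
  χ_A(x) = x^4
which factors as x^4. The eigenvalues (with algebraic multiplicities) are λ = 0 with multiplicity 4.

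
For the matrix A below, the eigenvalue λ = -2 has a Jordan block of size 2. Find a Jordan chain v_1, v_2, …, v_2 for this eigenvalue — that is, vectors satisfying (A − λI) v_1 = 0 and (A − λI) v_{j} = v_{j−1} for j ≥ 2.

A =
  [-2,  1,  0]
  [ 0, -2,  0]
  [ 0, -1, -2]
A Jordan chain for λ = -2 of length 2:
v_1 = (1, 0, -1)ᵀ
v_2 = (0, 1, 0)ᵀ

Let N = A − (-2)·I. We want v_2 with N^2 v_2 = 0 but N^1 v_2 ≠ 0; then v_{j-1} := N · v_j for j = 2, …, 2.

Pick v_2 = (0, 1, 0)ᵀ.
Then v_1 = N · v_2 = (1, 0, -1)ᵀ.

Sanity check: (A − (-2)·I) v_1 = (0, 0, 0)ᵀ = 0. ✓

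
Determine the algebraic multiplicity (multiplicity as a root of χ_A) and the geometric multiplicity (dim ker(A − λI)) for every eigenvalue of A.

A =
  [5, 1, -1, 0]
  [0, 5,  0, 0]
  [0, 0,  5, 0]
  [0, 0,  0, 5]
λ = 5: alg = 4, geom = 3

Step 1 — factor the characteristic polynomial to read off the algebraic multiplicities:
  χ_A(x) = (x - 5)^4

Step 2 — compute geometric multiplicities via the rank-nullity identity g(λ) = n − rank(A − λI):
  rank(A − (5)·I) = 1, so dim ker(A − (5)·I) = n − 1 = 3

Summary:
  λ = 5: algebraic multiplicity = 4, geometric multiplicity = 3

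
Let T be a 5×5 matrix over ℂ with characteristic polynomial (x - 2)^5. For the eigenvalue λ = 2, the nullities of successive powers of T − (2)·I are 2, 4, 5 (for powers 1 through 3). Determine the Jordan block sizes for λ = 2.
Block sizes for λ = 2: [3, 2]

From the dimensions of kernels of powers, the number of Jordan blocks of size at least j is d_j − d_{j−1} where d_j = dim ker(N^j) (with d_0 = 0). Computing the differences gives [2, 2, 1].
The number of blocks of size exactly k is (#blocks of size ≥ k) − (#blocks of size ≥ k + 1), so the partition is: 1 block(s) of size 2, 1 block(s) of size 3.
In nonincreasing order the block sizes are [3, 2].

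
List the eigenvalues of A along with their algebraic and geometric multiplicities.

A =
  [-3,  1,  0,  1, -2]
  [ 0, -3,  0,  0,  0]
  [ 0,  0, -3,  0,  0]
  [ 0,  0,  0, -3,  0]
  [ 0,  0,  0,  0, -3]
λ = -3: alg = 5, geom = 4

Step 1 — factor the characteristic polynomial to read off the algebraic multiplicities:
  χ_A(x) = (x + 3)^5

Step 2 — compute geometric multiplicities via the rank-nullity identity g(λ) = n − rank(A − λI):
  rank(A − (-3)·I) = 1, so dim ker(A − (-3)·I) = n − 1 = 4

Summary:
  λ = -3: algebraic multiplicity = 5, geometric multiplicity = 4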